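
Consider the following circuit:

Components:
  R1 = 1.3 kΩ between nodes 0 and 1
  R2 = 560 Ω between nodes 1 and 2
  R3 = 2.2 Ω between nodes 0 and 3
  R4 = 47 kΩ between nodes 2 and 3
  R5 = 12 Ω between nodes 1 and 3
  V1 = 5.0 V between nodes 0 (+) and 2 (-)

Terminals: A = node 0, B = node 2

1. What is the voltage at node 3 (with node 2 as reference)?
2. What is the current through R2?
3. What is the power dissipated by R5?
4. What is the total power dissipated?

Nodal analysis, taking node 2 as the 0 V reference.
Source V1 fixes V_0 = 5 V.
KCL at each unknown node (sum of currents leaving = 0; resistances in Ω):
  Node 1: (V_1 - 5)/1300 + (V_1 - 0)/560 + (V_1 - V_3)/12 = 0
  Node 3: (V_3 - 5)/2.2 + (V_3 - 0)/47000 + (V_3 - V_1)/12 = 0
Collecting terms (coefficients in siemens):
  0.08589·V_1 - 0.08333·V_3 = 0.003846
  0.5379·V_3 - 0.08333·V_1 = 2.273
Determinant D = (0.08589)(0.5379) - (-0.08333)(-0.08333) = 0.03925
V_1 = [(0.003846)(0.5379) - (-0.08333)(2.273)]/D = 4.877 V
V_3 = [(0.08589)(2.273) - (0.003846)(-0.08333)]/D = 4.981 V
Part 1:
  Read off the nodal solution: V_3 = 4.981 V
Part 2:
  I_R2 = (V_1 - V_2)/R2 = (4.877 - 0)/560 = 0.00871 A
  Magnitude: I_R2 = 0.00871 A
Part 3:
  I_R5 = (V_1 - V_3)/R5 = (4.877 - 4.981)/12 = -0.008615 A
  P_R5 = I_R5² × R5 = (-0.008615)² × 12 = 0.0008907 W
Part 4:
  Power in each resistor, P = (ΔV)²/R:
    P_R1 = (5 - 4.877)²/1300 = 0.00001156 W
    P_R2 = (4.877 - 0)²/560 = 0.04248 W
    P_R3 = (5 - 4.981)²/2.2 = 0.0001673 W
    P_R4 = (0 - 4.981)²/47000 = 0.0005278 W
    P_R5 = (4.877 - 4.981)²/12 = 0.0008907 W
  P_total = P_R1 + P_R2 + P_R3 + P_R4 + P_R5 = 0.04408 W

Final answers:
1. V_3 = 4.981 V
2. I_R2 = 0.00871 A
3. P_R5 = 0.0008907 W
4. P_total = 0.04408 W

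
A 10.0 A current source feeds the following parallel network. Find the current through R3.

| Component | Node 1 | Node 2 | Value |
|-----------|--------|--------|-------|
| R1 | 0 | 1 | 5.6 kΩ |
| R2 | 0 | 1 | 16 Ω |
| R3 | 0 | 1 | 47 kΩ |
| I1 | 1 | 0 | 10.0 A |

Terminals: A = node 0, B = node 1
All resistors sit directly between nodes 0 and 1, so they are in parallel and share one voltage V; the full source current 10 A splits among them.
1/R_par = 1/5600 + 1/16 + 1/47000 = 0.0627 S  =>  R_par = 15.95 Ω
V = I × R_par = 10 × 15.95 = 159.5 V
I_R3 = V/R3 = 159.5/47000 = 0.003393 A

Final answer: 0.003393 A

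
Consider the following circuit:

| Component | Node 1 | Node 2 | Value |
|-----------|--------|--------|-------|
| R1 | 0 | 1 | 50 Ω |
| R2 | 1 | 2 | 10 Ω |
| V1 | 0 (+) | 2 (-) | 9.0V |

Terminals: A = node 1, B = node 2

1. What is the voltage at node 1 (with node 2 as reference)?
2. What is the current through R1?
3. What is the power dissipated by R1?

Nodal analysis, taking node 2 as the 0 V reference.
Source V1 fixes V_0 = 9 V.
KCL at each unknown node (sum of currents leaving = 0; resistances in Ω):
  Node 1: (V_1 - 9)/50 + (V_1 - 0)/10 = 0
Collecting terms: 0.12 × V_1 = 0.18  =>  V_1 = 1.5 V
Part 1:
  Read off the nodal solution: V_1 = 1.5 V
Part 2:
  I_R1 = (V_0 - V_1)/R1 = (9 - 1.5)/50 = 0.15 A
  Magnitude: I_R1 = 0.15 A
Part 3:
  I_R1 = (V_0 - V_1)/R1 = (9 - 1.5)/50 = 0.15 A
  P_R1 = I_R1² × R1 = (0.15)² × 50 = 1.125 W

Final answers:
1. V_1 = 1.5 V
2. I_R1 = 0.15 A
3. P_R1 = 1.125 W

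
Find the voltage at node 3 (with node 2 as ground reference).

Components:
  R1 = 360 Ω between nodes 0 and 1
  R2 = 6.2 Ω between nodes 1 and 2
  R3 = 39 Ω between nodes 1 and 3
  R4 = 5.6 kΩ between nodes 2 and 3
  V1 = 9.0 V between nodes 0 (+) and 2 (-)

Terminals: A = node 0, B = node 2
Nodal analysis, taking node 2 as the 0 V reference.
Source V1 fixes V_0 = 9 V.
KCL at each unknown node (sum of currents leaving = 0; resistances in Ω):
  Node 1: (V_1 - 9)/360 + (V_1 - 0)/6.2 + (V_1 - V_3)/39 = 0
  Node 3: (V_3 - V_1)/39 + (V_3 - 0)/5600 = 0
Collecting terms (coefficients in siemens):
  0.1897·V_1 - 0.02564·V_3 = 0.025
  0.02582·V_3 - 0.02564·V_1 = 0
Determinant D = (0.1897)(0.02582) - (-0.02564)(-0.02564) = 0.004241
V_1 = [(0.025)(0.02582) - (-0.02564)(0)]/D = 0.1522 V
V_3 = [(0.1897)(0) - (0.025)(-0.02564)]/D = 0.1512 V
The requested potential is V_3 = 0.1512 V.

Final answer: V_3 = 0.1512 V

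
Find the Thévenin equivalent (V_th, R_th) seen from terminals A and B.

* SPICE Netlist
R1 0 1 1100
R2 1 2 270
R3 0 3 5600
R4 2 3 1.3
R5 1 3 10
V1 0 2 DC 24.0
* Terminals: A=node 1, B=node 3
Step 1 — V_th is the open-circuit voltage V_A - V_B (nothing connected across the terminals).
Nodal analysis, taking node 2 as the 0 V reference.
Source V1 fixes V_0 = 24 V.
KCL at each unknown node (sum of currents leaving = 0; resistances in Ω):
  Node 1: (V_1 - 24)/1100 + (V_1 - 0)/270 + (V_1 - V_3)/10 = 0
  Node 3: (V_3 - 24)/5600 + (V_3 - 0)/1.3 + (V_3 - V_1)/10 = 0
Collecting terms (coefficients in siemens):
  0.1046·V_1 - 0.1·V_3 = 0.02182
  0.8694·V_3 - 0.1·V_1 = 0.004286
Determinant D = (0.1046)(0.8694) - (-0.1)(-0.1) = 0.08095
V_1 = [(0.02182)(0.8694) - (-0.1)(0.004286)]/D = 0.2396 V
V_3 = [(0.1046)(0.004286) - (0.02182)(-0.1)]/D = 0.03249 V
V_th = V_1 - V_3 = 0.2396 - 0.03249 = 0.2071 V
Step 2 — R_th: zero the source — replace V1 by a short circuit (node 2 merges into node 0) — and find the resistance seen between A (node 1) and B (node 3).
Reduce the network between node 1 (A) and node 3 (B) by series/parallel combination:
  Rp1 = R1 ‖ R2 (parallel, both between nodes 0 and 1) = 1/(1/1100 + 1/270) = 216.8 Ω
  Rp2 = R3 ‖ R4 (parallel, both between nodes 0 and 3) = 1/(1/5600 + 1/1.3) = 1.3 Ω
  Rs1 = Rp1 + Rp2 (series, joined only at node 0) = 216.8 + 1.3 = 218.1 Ω
  Rp3 = R5 ‖ Rs1 (parallel, both between nodes 1 and 3) = 1/(1/10 + 1/218.1) = 9.562 Ω
R_th = 9.562 Ω

Final answer: V_th = 0.2071 V, R_th = 9.562 Ω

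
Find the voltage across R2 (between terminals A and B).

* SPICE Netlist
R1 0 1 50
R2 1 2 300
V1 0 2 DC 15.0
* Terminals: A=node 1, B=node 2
R1 and R2 are in series across V1 (node 0 → node 1 → node 2), and the output A–B is taken across R2, so this is a voltage divider.
Series current: I = V1/(R1 + R2) = 15/(50 + 300) = 15/350 = 0.04286 A
V_R2 = I × R2 = V1 × R2/(R1 + R2) = 15 × 300/350 = 12.86 V

Final answer: 12.86 V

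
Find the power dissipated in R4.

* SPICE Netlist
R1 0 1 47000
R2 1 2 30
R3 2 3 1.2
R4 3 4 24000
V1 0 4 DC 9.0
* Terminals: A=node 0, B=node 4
Nodal analysis, taking node 4 as the 0 V reference.
Source V1 fixes V_0 = 9 V.
KCL at each unknown node (sum of currents leaving = 0; resistances in Ω):
  Node 1: (V_1 - 9)/47000 + (V_1 - V_2)/30 = 0
  Node 2: (V_2 - V_1)/30 + (V_2 - V_3)/1.2 = 0
  Node 3: (V_3 - V_2)/1.2 + (V_3 - 0)/24000 = 0
Collecting terms (coefficients in siemens):
  0.03335·V_1 - 0.03333·V_2 = 0.0001915
  0.8667·V_2 - 0.03333·V_1 - 0.8333·V_3 = 0
  0.8334·V_3 - 0.8333·V_2 = 0
Solving these 3 simultaneous equations (Gaussian elimination) gives:
  V_1 = 3.045 V, V_2 = 3.041 V, V_3 = 3.041 V
I_R4 = (V_3 - V_4)/R4 = (3.041 - 0)/24000 = 0.0001267 A
P_R4 = I_R4² × R4 = (0.0001267)² × 24000 = 0.0003853 W

Final answer: 0.0003853 W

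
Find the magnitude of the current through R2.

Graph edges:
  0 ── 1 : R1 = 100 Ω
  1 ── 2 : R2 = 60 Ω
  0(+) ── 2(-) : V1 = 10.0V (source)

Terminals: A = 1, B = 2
Nodal analysis, taking node 2 as the 0 V reference.
Source V1 fixes V_0 = 10 V.
KCL at each unknown node (sum of currents leaving = 0; resistances in Ω):
  Node 1: (V_1 - 10)/100 + (V_1 - 0)/60 = 0
Collecting terms: 0.02667 × V_1 = 0.1  =>  V_1 = 3.75 V
I_R2 = (V_1 - V_2)/R2 = (3.75 - 0)/60 = 0.0625 A
|I_R2| = 0.0625 A

Final answer: |I_R2| = 0.0625 A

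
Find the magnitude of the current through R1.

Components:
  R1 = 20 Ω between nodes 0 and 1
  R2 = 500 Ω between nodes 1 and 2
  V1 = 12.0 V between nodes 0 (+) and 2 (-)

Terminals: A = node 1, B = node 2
Nodal analysis, taking node 2 as the 0 V reference.
Source V1 fixes V_0 = 12 V.
KCL at each unknown node (sum of currents leaving = 0; resistances in Ω):
  Node 1: (V_1 - 12)/20 + (V_1 - 0)/500 = 0
Collecting terms: 0.052 × V_1 = 0.6  =>  V_1 = 11.54 V
I_R1 = (V_0 - V_1)/R1 = (12 - 11.54)/20 = 0.02308 A
|I_R1| = 0.02308 A

Final answer: |I_R1| = 0.02308 A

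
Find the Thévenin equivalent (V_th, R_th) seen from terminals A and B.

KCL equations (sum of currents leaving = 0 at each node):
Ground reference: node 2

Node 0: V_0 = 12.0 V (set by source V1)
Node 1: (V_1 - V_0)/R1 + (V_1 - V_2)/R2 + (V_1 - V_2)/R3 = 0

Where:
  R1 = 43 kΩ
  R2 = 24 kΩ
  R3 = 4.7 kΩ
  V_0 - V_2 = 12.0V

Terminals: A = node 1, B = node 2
Step 1 — V_th is the open-circuit voltage V_A - V_B (nothing connected across the terminals).
Nodal analysis, taking node 2 as the 0 V reference.
Source V1 fixes V_0 = 12 V.
KCL at each unknown node (sum of currents leaving = 0; resistances in Ω):
  Node 1: (V_1 - 12)/43000 + (V_1 - 0)/24000 + (V_1 - 0)/4700 = 0
Collecting terms: 0.0002777 × V_1 = 0.0002791  =>  V_1 = 1.005 V
V_th = V_1 - V_2 = 1.005 - 0 = 1.005 V
Step 2 — R_th: zero the source — replace V1 by a short circuit (node 2 merges into node 0) — and find the resistance seen between A (node 1) and B (node 0).
Reduce the network between node 1 (A) and node 0 (B) by series/parallel combination:
  Rp1 = R1 ‖ R2 ‖ R3 (parallel, all between nodes 0 and 1) = 1/(1/43000 + 1/24000 + 1/4700) = 3601 Ω
R_th = 3.601 kΩ

Final answer: V_th = 1.005 V, R_th = 3.601 kΩ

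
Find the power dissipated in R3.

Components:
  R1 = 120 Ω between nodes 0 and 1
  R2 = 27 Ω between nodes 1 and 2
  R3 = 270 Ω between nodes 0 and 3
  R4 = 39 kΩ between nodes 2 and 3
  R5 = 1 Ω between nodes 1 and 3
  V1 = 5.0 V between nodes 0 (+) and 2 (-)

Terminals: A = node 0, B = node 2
Nodal analysis, taking node 2 as the 0 V reference.
Source V1 fixes V_0 = 5 V.
KCL at each unknown node (sum of currents leaving = 0; resistances in Ω):
  Node 1: (V_1 - 5)/120 + (V_1 - 0)/27 + (V_1 - V_3)/1 = 0
  Node 3: (V_3 - 5)/270 + (V_3 - 0)/39000 + (V_3 - V_1)/1 = 0
Collecting terms (coefficients in siemens):
  1.045·V_1 - 1·V_3 = 0.04167
  1.004·V_3 - 1·V_1 = 0.01852
Determinant D = (1.045)(1.004) - (-1)(-1) = 0.04927
V_1 = [(0.04167)(1.004) - (-1)(0.01852)]/D = 1.225 V
V_3 = [(1.045)(0.01852) - (0.04167)(-1)]/D = 1.239 V
I_R3 = (V_0 - V_3)/R3 = (5 - 1.239)/270 = 0.01393 A
P_R3 = I_R3² × R3 = (0.01393)² × 270 = 0.0524 W

Final answer: 0.0524 W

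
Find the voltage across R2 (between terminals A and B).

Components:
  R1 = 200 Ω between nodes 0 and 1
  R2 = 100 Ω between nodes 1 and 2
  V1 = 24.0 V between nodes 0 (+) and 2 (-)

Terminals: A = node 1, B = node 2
R1 and R2 are in series across V1 (node 0 → node 1 → node 2), and the output A–B is taken across R2, so this is a voltage divider.
Series current: I = V1/(R1 + R2) = 24/(200 + 100) = 24/300 = 0.08 A
V_R2 = I × R2 = V1 × R2/(R1 + R2) = 24 × 100/300 = 8 V

Final answer: 8 V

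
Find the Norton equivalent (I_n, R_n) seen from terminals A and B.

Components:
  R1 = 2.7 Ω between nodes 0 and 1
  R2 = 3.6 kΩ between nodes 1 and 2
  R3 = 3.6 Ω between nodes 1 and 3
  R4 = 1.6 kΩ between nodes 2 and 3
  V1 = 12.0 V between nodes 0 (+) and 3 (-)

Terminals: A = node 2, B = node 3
Find the Thévenin equivalent first; then I_n = V_th/R_th and R_n = R_th.
Step 1 — V_th is the open-circuit voltage V_A - V_B (nothing connected across the terminals).
Nodal analysis, taking node 3 as the 0 V reference.
Source V1 fixes V_0 = 12 V.
KCL at each unknown node (sum of currents leaving = 0; resistances in Ω):
  Node 1: (V_1 - 12)/2.7 + (V_1 - V_2)/3600 + (V_1 - 0)/3.6 = 0
  Node 2: (V_2 - V_1)/3600 + (V_2 - 0)/1600 = 0
Collecting terms (coefficients in siemens):
  0.6484·V_1 - 0.0002778·V_2 = 4.444
  0.0009028·V_2 - 0.0002778·V_1 = 0
Determinant D = (0.6484)(0.0009028) - (-0.0002778)(-0.0002778) = 0.0005853
V_1 = [(4.444)(0.0009028) - (-0.0002778)(0)]/D = 6.855 V
V_2 = [(0.6484)(0) - (4.444)(-0.0002778)]/D = 2.109 V
V_th = V_2 - V_3 = 2.109 - 0 = 2.109 V
Step 2 — R_th: zero the source — replace V1 by a short circuit (node 3 merges into node 0) — and find the resistance seen between A (node 2) and B (node 0).
Reduce the network between node 2 (A) and node 0 (B) by series/parallel combination:
  Rp1 = R1 ‖ R3 (parallel, both between nodes 0 and 1) = 1/(1/2.7 + 1/3.6) = 1.543 Ω
  Rs1 = R2 + Rp1 (series, joined only at node 1) = 3600 + 1.543 = 3602 Ω
  Rp2 = R4 ‖ Rs1 (parallel, both between nodes 0 and 2) = 1/(1/1600 + 1/3602) = 1108 Ω
R_th = 1.108 kΩ
I_n = V_th/R_th = 2.109/1108 = 0.001904 A, and R_n = R_th = 1.108 kΩ

Final answer: I_n = 0.001904 A, R_n = 1.108 kΩ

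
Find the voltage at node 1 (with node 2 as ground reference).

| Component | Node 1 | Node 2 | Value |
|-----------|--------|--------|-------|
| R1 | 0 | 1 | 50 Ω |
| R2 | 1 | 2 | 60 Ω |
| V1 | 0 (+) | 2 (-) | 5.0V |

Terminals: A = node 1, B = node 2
Nodal analysis, taking node 2 as the 0 V reference.
Source V1 fixes V_0 = 5 V.
KCL at each unknown node (sum of currents leaving = 0; resistances in Ω):
  Node 1: (V_1 - 5)/50 + (V_1 - 0)/60 = 0
Collecting terms: 0.03667 × V_1 = 0.1  =>  V_1 = 2.727 V
The requested potential is V_1 = 2.727 V.

Final answer: V_1 = 2.727 V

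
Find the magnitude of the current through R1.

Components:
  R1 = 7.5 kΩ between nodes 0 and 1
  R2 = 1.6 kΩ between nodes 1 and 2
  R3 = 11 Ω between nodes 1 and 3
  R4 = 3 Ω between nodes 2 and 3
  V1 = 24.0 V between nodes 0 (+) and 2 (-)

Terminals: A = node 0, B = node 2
Nodal analysis, taking node 2 as the 0 V reference.
Source V1 fixes V_0 = 24 V.
KCL at each unknown node (sum of currents leaving = 0; resistances in Ω):
  Node 1: (V_1 - 24)/7500 + (V_1 - 0)/1600 + (V_1 - V_3)/11 = 0
  Node 3: (V_3 - V_1)/11 + (V_3 - 0)/3 = 0
Collecting terms (coefficients in siemens):
  0.09167·V_1 - 0.09091·V_3 = 0.0032
  0.4242·V_3 - 0.09091·V_1 = 0
Determinant D = (0.09167)(0.4242) - (-0.09091)(-0.09091) = 0.03062
V_1 = [(0.0032)(0.4242) - (-0.09091)(0)]/D = 0.04433 V
V_3 = [(0.09167)(0) - (0.0032)(-0.09091)]/D = 0.009499 V
I_R1 = (V_0 - V_1)/R1 = (24 - 0.04433)/7500 = 0.003194 A
|I_R1| = 0.003194 A

Final answer: |I_R1| = 0.003194 A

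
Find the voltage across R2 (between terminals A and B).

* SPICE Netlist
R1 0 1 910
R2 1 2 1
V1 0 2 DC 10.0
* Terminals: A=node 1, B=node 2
R1 and R2 are in series across V1 (node 0 → node 1 → node 2), and the output A–B is taken across R2, so this is a voltage divider.
Series current: I = V1/(R1 + R2) = 10/(910 + 1) = 10/911 = 0.01098 A
V_R2 = I × R2 = V1 × R2/(R1 + R2) = 10 × 1/911 = 0.01098 V

Final answer: 0.01098 V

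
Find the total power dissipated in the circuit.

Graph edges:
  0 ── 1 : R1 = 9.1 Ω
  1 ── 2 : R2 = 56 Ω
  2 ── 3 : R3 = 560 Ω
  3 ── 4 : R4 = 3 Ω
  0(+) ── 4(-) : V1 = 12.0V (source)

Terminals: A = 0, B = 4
Nodal analysis, taking node 4 as the 0 V reference.
Source V1 fixes V_0 = 12 V.
KCL at each unknown node (sum of currents leaving = 0; resistances in Ω):
  Node 1: (V_1 - 12)/9.1 + (V_1 - V_2)/56 = 0
  Node 2: (V_2 - V_1)/56 + (V_2 - V_3)/560 = 0
  Node 3: (V_3 - V_2)/560 + (V_3 - 0)/3 = 0
Collecting terms (coefficients in siemens):
  0.1277·V_1 - 0.01786·V_2 = 1.319
  0.01964·V_2 - 0.01786·V_1 - 0.001786·V_3 = 0
  0.3351·V_3 - 0.001786·V_2 = 0
Solving these 3 simultaneous equations (Gaussian elimination) gives:
  V_1 = 11.83 V, V_2 = 10.76 V, V_3 = 0.05732 V
Power in each resistor, P = (ΔV)²/R:
  P_R1 = (12 - 11.83)²/9.1 = 0.003322 W
  P_R2 = (11.83 - 10.76)²/56 = 0.02044 W
  P_R3 = (10.76 - 0.05732)²/560 = 0.2044 W
  P_R4 = (0.05732 - 0)²/3 = 0.001095 W
P_total = P_R1 + P_R2 + P_R3 + P_R4 = 0.2293 W

Final answer: 0.2293 W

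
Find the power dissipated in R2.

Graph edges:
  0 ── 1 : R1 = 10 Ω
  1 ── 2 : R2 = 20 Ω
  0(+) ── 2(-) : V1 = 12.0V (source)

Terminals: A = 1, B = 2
Nodal analysis, taking node 2 as the 0 V reference.
Source V1 fixes V_0 = 12 V.
KCL at each unknown node (sum of currents leaving = 0; resistances in Ω):
  Node 1: (V_1 - 12)/10 + (V_1 - 0)/20 = 0
Collecting terms: 0.15 × V_1 = 1.2  =>  V_1 = 8 V
I_R2 = (V_1 - V_2)/R2 = (8 - 0)/20 = 0.4 A
P_R2 = I_R2² × R2 = (0.4)² × 20 = 3.2 W

Final answer: 3.2 W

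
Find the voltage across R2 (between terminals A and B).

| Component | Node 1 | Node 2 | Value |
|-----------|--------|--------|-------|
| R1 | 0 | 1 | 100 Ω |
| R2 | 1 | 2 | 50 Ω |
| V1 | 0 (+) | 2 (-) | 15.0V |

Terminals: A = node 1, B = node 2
R1 and R2 are in series across V1 (node 0 → node 1 → node 2), and the output A–B is taken across R2, so this is a voltage divider.
Series current: I = V1/(R1 + R2) = 15/(100 + 50) = 15/150 = 0.1 A
V_R2 = I × R2 = V1 × R2/(R1 + R2) = 15 × 50/150 = 5 V

Final answer: 5 V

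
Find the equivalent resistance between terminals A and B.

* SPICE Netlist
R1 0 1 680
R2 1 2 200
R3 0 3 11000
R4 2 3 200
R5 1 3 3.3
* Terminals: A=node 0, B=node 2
The network is not a plain series/parallel combination. Inject a 1 A test current into terminal A (node 0) and return it from terminal B (node 2); then R_eq = V_A / (1 A).
Nodal analysis, taking node 2 as the 0 V reference.
Current source I_test pushes 1 A into node 0 and draws it out of node 2.
KCL at each unknown node (sum of currents leaving = 0; resistances in Ω):
  Node 0: (V_0 - V_1)/680 + (V_0 - V_3)/11000 - 1 = 0
  Node 1: (V_1 - V_0)/680 + (V_1 - 0)/200 + (V_1 - V_3)/3.3 = 0
  Node 3: (V_3 - V_0)/11000 + (V_3 - V_1)/3.3 + (V_3 - 0)/200 = 0
Collecting terms (coefficients in siemens):
  0.001561·V_0 - 0.001471·V_1 - 0.00009091·V_3 = 1
  0.3095·V_1 - 0.001471·V_0 - 0.303·V_3 = 0
  0.3081·V_3 - 0.00009091·V_0 - 0.303·V_1 = 0
Solving these 3 simultaneous equations (Gaussian elimination) gives:
  V_0 = 741 V, V_1 = 100.7 V, V_3 = 99.28 V
R_eq = V_0 / 1 A = 741 Ω

Final answer: 741 Ω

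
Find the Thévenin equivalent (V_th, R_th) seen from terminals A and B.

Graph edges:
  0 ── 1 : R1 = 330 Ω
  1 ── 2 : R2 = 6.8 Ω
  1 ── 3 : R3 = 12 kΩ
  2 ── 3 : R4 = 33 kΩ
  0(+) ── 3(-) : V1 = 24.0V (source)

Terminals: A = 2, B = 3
Step 1 — V_th is the open-circuit voltage V_A - V_B (nothing connected across the terminals).
Nodal analysis, taking node 3 as the 0 V reference.
Source V1 fixes V_0 = 24 V.
KCL at each unknown node (sum of currents leaving = 0; resistances in Ω):
  Node 1: (V_1 - 24)/330 + (V_1 - V_2)/6.8 + (V_1 - 0)/12000 = 0
  Node 2: (V_2 - V_1)/6.8 + (V_2 - 0)/33000 = 0
Collecting terms (coefficients in siemens):
  0.1502·V_1 - 0.1471·V_2 = 0.07273
  0.1471·V_2 - 0.1471·V_1 = 0
Determinant D = (0.1502)(0.1471) - (-0.1471)(-0.1471) = 0.0004624
V_1 = [(0.07273)(0.1471) - (-0.1471)(0)]/D = 23.13 V
V_2 = [(0.1502)(0) - (0.07273)(-0.1471)]/D = 23.13 V
V_th = V_2 - V_3 = 23.13 - 0 = 23.13 V
Step 2 — R_th: zero the source — replace V1 by a short circuit (node 3 merges into node 0) — and find the resistance seen between A (node 2) and B (node 0).
Reduce the network between node 2 (A) and node 0 (B) by series/parallel combination:
  Rp1 = R1 ‖ R3 (parallel, both between nodes 0 and 1) = 1/(1/330 + 1/12000) = 321.2 Ω
  Rs1 = R2 + Rp1 (series, joined only at node 1) = 6.8 + 321.2 = 328 Ω
  Rp2 = R4 ‖ Rs1 (parallel, both between nodes 0 and 2) = 1/(1/33000 + 1/328) = 324.7 Ω
R_th = 324.7 Ω

Final answer: V_th = 23.13 V, R_th = 324.7 Ω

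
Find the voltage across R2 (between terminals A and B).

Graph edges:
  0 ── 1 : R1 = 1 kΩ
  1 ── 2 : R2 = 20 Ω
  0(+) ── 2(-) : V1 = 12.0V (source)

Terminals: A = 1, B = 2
R1 and R2 are in series across V1 (node 0 → node 1 → node 2), and the output A–B is taken across R2, so this is a voltage divider.
Series current: I = V1/(R1 + R2) = 12/(1000 + 20) = 12/1020 = 0.01176 A
V_R2 = I × R2 = V1 × R2/(R1 + R2) = 12 × 20/1020 = 0.2353 V

Final answer: 0.2353 V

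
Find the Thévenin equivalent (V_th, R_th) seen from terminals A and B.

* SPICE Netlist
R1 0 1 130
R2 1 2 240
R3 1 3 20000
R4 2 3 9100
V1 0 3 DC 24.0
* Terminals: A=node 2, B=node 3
Step 1 — V_th is the open-circuit voltage V_A - V_B (nothing connected across the terminals).
Nodal analysis, taking node 3 as the 0 V reference.
Source V1 fixes V_0 = 24 V.
KCL at each unknown node (sum of currents leaving = 0; resistances in Ω):
  Node 1: (V_1 - 24)/130 + (V_1 - V_2)/240 + (V_1 - 0)/20000 = 0
  Node 2: (V_2 - V_1)/240 + (V_2 - 0)/9100 = 0
Collecting terms (coefficients in siemens):
  0.01191·V_1 - 0.004167·V_2 = 0.1846
  0.004277·V_2 - 0.004167·V_1 = 0
Determinant D = (0.01191)(0.004277) - (-0.004167)(-0.004167) = 0.00003357
V_1 = [(0.1846)(0.004277) - (-0.004167)(0)]/D = 23.52 V
V_2 = [(0.01191)(0) - (0.1846)(-0.004167)]/D = 22.92 V
V_th = V_2 - V_3 = 22.92 - 0 = 22.92 V
Step 2 — R_th: zero the source — replace V1 by a short circuit (node 3 merges into node 0) — and find the resistance seen between A (node 2) and B (node 0).
Reduce the network between node 2 (A) and node 0 (B) by series/parallel combination:
  Rp1 = R1 ‖ R3 (parallel, both between nodes 0 and 1) = 1/(1/130 + 1/20000) = 129.2 Ω
  Rs1 = R2 + Rp1 (series, joined only at node 1) = 240 + 129.2 = 369.2 Ω
  Rp2 = R4 ‖ Rs1 (parallel, both between nodes 0 and 2) = 1/(1/9100 + 1/369.2) = 354.8 Ω
R_th = 354.8 Ω

Final answer: V_th = 22.92 V, R_th = 354.8 Ω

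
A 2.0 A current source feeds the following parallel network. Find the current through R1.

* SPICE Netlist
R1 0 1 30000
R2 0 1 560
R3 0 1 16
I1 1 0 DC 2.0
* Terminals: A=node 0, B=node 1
All resistors sit directly between nodes 0 and 1, so they are in parallel and share one voltage V; the full source current 2 A splits among them.
1/R_par = 1/30000 + 1/560 + 1/16 = 0.06432 S  =>  R_par = 15.55 Ω
V = I × R_par = 2 × 15.55 = 31.09 V
I_R1 = V/R1 = 31.09/30000 = 0.001036 A

Final answer: 0.001036 A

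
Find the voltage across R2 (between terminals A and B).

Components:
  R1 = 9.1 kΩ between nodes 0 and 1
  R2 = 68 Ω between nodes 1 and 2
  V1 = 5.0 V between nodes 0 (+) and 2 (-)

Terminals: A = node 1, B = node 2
R1 and R2 are in series across V1 (node 0 → node 1 → node 2), and the output A–B is taken across R2, so this is a voltage divider.
Series current: I = V1/(R1 + R2) = 5/(9100 + 68) = 5/9168 = 0.0005454 A
V_R2 = I × R2 = V1 × R2/(R1 + R2) = 5 × 68/9168 = 0.03709 V

Final answer: 0.03709 V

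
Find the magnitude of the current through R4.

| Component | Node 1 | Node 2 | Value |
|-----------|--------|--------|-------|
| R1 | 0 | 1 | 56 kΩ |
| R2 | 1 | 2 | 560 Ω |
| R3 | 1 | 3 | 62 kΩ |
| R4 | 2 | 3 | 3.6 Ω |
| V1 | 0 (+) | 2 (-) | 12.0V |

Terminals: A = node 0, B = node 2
Nodal analysis, taking node 2 as the 0 V reference.
Source V1 fixes V_0 = 12 V.
KCL at each unknown node (sum of currents leaving = 0; resistances in Ω):
  Node 1: (V_1 - 12)/56000 + (V_1 - 0)/560 + (V_1 - V_3)/62000 = 0
  Node 3: (V_3 - V_1)/62000 + (V_3 - 0)/3.6 = 0
Collecting terms (coefficients in siemens):
  0.00182·V_1 - 0.00001613·V_3 = 0.0002143
  0.2778·V_3 - 0.00001613·V_1 = 0
Determinant D = (0.00182)(0.2778) - (-0.00001613)(-0.00001613) = 0.0005055
V_1 = [(0.0002143)(0.2778) - (-0.00001613)(0)]/D = 0.1178 V
V_3 = [(0.00182)(0) - (0.0002143)(-0.00001613)]/D = 0.000006837 V
I_R4 = (V_2 - V_3)/R4 = (0 - 0.000006837)/3.6 = -0.000001899 A
|I_R4| = 0.000001899 A

Final answer: |I_R4| = 1.899e-06 A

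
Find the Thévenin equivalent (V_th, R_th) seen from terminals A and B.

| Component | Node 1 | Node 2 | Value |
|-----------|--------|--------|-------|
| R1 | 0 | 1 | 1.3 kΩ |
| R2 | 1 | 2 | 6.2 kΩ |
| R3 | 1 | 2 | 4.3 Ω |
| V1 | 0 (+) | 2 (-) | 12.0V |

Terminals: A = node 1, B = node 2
Step 1 — V_th is the open-circuit voltage V_A - V_B (nothing connected across the terminals).
Nodal analysis, taking node 2 as the 0 V reference.
Source V1 fixes V_0 = 12 V.
KCL at each unknown node (sum of currents leaving = 0; resistances in Ω):
  Node 1: (V_1 - 12)/1300 + (V_1 - 0)/6200 + (V_1 - 0)/4.3 = 0
Collecting terms: 0.2335 × V_1 = 0.009231  =>  V_1 = 0.03953 V
V_th = V_1 - V_2 = 0.03953 - 0 = 0.03953 V
Step 2 — R_th: zero the source — replace V1 by a short circuit (node 2 merges into node 0) — and find the resistance seen between A (node 1) and B (node 0).
Reduce the network between node 1 (A) and node 0 (B) by series/parallel combination:
  Rp1 = R1 ‖ R2 ‖ R3 (parallel, all between nodes 0 and 1) = 1/(1/1300 + 1/6200 + 1/4.3) = 4.283 Ω
R_th = 4.283 Ω

Final answer: V_th = 0.03953 V, R_th = 4.283 Ω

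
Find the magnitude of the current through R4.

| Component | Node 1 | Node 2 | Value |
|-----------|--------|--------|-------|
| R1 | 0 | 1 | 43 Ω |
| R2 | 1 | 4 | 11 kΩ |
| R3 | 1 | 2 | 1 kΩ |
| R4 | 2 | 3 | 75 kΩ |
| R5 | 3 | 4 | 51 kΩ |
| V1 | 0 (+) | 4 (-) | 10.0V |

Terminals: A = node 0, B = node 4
Nodal analysis, taking node 4 as the 0 V reference.
Source V1 fixes V_0 = 10 V.
KCL at each unknown node (sum of currents leaving = 0; resistances in Ω):
  Node 1: (V_1 - 10)/43 + (V_1 - 0)/11000 + (V_1 - V_2)/1000 = 0
  Node 2: (V_2 - V_1)/1000 + (V_2 - V_3)/75000 = 0
  Node 3: (V_3 - V_2)/75000 + (V_3 - 0)/51000 = 0
Collecting terms (coefficients in siemens):
  0.02435·V_1 - 0.001·V_2 = 0.2326
  0.001013·V_2 - 0.001·V_1 - 0.00001333·V_3 = 0
  0.00003294·V_3 - 0.00001333·V_2 = 0
Solving these 3 simultaneous equations (Gaussian elimination) gives:
  V_1 = 9.958 V, V_2 = 9.879 V, V_3 = 3.999 V
I_R4 = (V_2 - V_3)/R4 = (9.879 - 3.999)/75000 = 0.00007841 A
|I_R4| = 0.00007841 A

Final answer: |I_R4| = 7.841e-05 A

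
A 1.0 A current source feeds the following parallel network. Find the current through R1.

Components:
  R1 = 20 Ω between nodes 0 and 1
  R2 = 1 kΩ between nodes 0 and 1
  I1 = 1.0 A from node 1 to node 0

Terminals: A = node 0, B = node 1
All resistors sit directly between nodes 0 and 1, so they are in parallel and share one voltage V; the full source current 1 A splits among them.
1/R_par = 1/20 + 1/1000 = 0.051 S  =>  R_par = 19.61 Ω
V = I × R_par = 1 × 19.61 = 19.61 V
I_R1 = V/R1 = 19.61/20 = 0.9804 A

Final answer: 0.9804 A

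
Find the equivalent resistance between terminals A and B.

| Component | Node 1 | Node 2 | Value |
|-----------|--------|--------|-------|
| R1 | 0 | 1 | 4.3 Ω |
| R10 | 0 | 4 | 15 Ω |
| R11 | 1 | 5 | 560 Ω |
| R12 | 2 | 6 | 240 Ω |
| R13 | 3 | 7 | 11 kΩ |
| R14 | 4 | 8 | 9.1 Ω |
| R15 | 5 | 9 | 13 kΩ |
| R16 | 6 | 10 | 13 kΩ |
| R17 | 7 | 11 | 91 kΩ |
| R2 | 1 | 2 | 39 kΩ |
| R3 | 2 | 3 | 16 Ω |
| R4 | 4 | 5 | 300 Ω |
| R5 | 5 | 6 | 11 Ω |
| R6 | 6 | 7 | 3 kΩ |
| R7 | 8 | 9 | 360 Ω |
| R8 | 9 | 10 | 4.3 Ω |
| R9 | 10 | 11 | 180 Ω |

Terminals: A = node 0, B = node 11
The network is not a plain series/parallel combination. Inject a 1 A test current into terminal A (node 0) and return it from terminal B (node 11); then R_eq = V_A / (1 A).
Nodal analysis, taking node 11 as the 0 V reference.
Current source I_test pushes 1 A into node 0 and draws it out of node 11.
KCL at each unknown node (sum of currents leaving = 0; resistances in Ω):
  Node 0: (V_0 - V_1)/4.3 + (V_0 - V_4)/15 - 1 = 0
  Node 1: (V_1 - V_0)/4.3 + (V_1 - V_2)/39000 + (V_1 - V_5)/560 = 0
  Node 2: (V_2 - V_1)/39000 + (V_2 - V_3)/16 + (V_2 - V_6)/240 = 0
  Node 3: (V_3 - V_2)/16 + (V_3 - V_7)/11000 = 0
  Node 4: (V_4 - V_0)/15 + (V_4 - V_5)/300 + (V_4 - V_8)/9.1 = 0
  Node 5: (V_5 - V_1)/560 + (V_5 - V_4)/300 + (V_5 - V_6)/11 + (V_5 - V_9)/13000 = 0
  Node 6: (V_6 - V_2)/240 + (V_6 - V_5)/11 + (V_6 - V_7)/3000 + (V_6 - V_10)/13000 = 0
  Node 7: (V_7 - V_3)/11000 + (V_7 - V_6)/3000 + (V_7 - 0)/91000 = 0
  Node 8: (V_8 - V_4)/9.1 + (V_8 - V_9)/360 = 0
  Node 9: (V_9 - V_5)/13000 + (V_9 - V_8)/360 + (V_9 - V_10)/4.3 = 0
  Node 10: (V_10 - V_6)/13000 + (V_10 - V_9)/4.3 + (V_10 - 0)/180 = 0
Collecting terms (coefficients in siemens):
  0.2992·V_0 - 0.2326·V_1 - 0.06667·V_4 = 1
  0.2344·V_1 - 0.2326·V_0 - 0.00002564·V_2 - 0.001786·V_5 = 0
  0.06669·V_2 - 0.00002564·V_1 - 0.0625·V_3 - 0.004167·V_6 = 0
  0.06259·V_3 - 0.0625·V_2 - 0.00009091·V_7 = 0
  0.1799·V_4 - 0.06667·V_0 - 0.003333·V_5 - 0.1099·V_8 = 0
  0.09611·V_5 - 0.001786·V_1 - 0.003333·V_4 - 0.09091·V_6 - 0.00007692·V_9 = 0
  0.09549·V_6 - 0.004167·V_2 - 0.09091·V_5 - 0.0003333·V_7 - 0.00007692·V_10 = 0
  0.0004352·V_7 - 0.00009091·V_3 - 0.0003333·V_6 = 0
  0.1127·V_8 - 0.1099·V_4 - 0.002778·V_9 = 0
  0.2354·V_9 - 0.00007692·V_5 - 0.002778·V_8 - 0.2326·V_10 = 0
  0.2382·V_10 - 0.00007692·V_6 - 0.2326·V_9 = 0
Solving these 11 simultaneous equations (Gaussian elimination) gives:
  V_0 = 545.1 V, V_1 = 545 V, V_2 = 523.9 V, V_3 = 523.9 V
  V_4 = 530.7 V, V_5 = 524.4 V, V_6 = 524 V, V_7 = 510.8 V
  V_8 = 522.1 V, V_9 = 183.2 V, V_10 = 179 V
R_eq = V_0 / 1 A = 545.1 Ω

Final answer: 545.1 Ω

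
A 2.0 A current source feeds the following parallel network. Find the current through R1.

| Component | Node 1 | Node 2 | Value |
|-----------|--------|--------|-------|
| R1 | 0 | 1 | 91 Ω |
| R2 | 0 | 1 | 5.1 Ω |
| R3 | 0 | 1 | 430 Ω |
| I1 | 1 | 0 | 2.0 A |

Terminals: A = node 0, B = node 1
All resistors sit directly between nodes 0 and 1, so they are in parallel and share one voltage V; the full source current 2 A splits among them.
1/R_par = 1/91 + 1/5.1 + 1/430 = 0.2094 S  =>  R_par = 4.776 Ω
V = I × R_par = 2 × 4.776 = 9.551 V
I_R1 = V/R1 = 9.551/91 = 0.105 A

Final answer: 0.105 A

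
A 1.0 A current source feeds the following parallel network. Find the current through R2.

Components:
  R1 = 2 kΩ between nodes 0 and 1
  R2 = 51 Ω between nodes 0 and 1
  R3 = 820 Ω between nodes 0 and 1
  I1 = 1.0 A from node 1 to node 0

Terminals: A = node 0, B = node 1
All resistors sit directly between nodes 0 and 1, so they are in parallel and share one voltage V; the full source current 1 A splits among them.
1/R_par = 1/2000 + 1/51 + 1/820 = 0.02133 S  =>  R_par = 46.89 Ω
V = I × R_par = 1 × 46.89 = 46.89 V
I_R2 = V/R2 = 46.89/51 = 0.9194 A

Final answer: 0.9194 A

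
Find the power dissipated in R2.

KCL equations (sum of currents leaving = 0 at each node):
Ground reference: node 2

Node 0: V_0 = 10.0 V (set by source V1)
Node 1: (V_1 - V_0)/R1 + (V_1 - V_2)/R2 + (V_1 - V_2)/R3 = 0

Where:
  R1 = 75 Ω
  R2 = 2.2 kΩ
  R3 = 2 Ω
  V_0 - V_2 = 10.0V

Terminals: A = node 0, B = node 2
Nodal analysis, taking node 2 as the 0 V reference.
Source V1 fixes V_0 = 10 V.
KCL at each unknown node (sum of currents leaving = 0; resistances in Ω):
  Node 1: (V_1 - 10)/75 + (V_1 - 0)/2200 + (V_1 - 0)/2 = 0
Collecting terms: 0.5138 × V_1 = 0.1333  =>  V_1 = 0.2595 V
I_R2 = (V_1 - V_2)/R2 = (0.2595 - 0)/2200 = 0.000118 A
P_R2 = I_R2² × R2 = (0.000118)² × 2200 = 0.00003061 W

Final answer: 3.061e-05 W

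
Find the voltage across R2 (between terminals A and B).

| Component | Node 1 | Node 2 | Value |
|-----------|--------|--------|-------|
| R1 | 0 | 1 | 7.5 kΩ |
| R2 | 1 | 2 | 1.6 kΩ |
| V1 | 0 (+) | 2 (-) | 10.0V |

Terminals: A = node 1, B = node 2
R1 and R2 are in series across V1 (node 0 → node 1 → node 2), and the output A–B is taken across R2, so this is a voltage divider.
Series current: I = V1/(R1 + R2) = 10/(7500 + 1600) = 10/9100 = 0.001099 A
V_R2 = I × R2 = V1 × R2/(R1 + R2) = 10 × 1600/9100 = 1.758 V

Final answer: 1.758 V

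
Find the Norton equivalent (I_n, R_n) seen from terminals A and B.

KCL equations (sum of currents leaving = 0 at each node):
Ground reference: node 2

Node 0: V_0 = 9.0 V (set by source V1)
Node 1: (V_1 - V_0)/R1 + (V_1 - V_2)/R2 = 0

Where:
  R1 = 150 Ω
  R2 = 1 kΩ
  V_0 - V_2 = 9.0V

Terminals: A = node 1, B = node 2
Find the Thévenin equivalent first; then I_n = V_th/R_th and R_n = R_th.
Step 1 — V_th is the open-circuit voltage V_A - V_B (nothing connected across the terminals).
Nodal analysis, taking node 2 as the 0 V reference.
Source V1 fixes V_0 = 9 V.
KCL at each unknown node (sum of currents leaving = 0; resistances in Ω):
  Node 1: (V_1 - 9)/150 + (V_1 - 0)/1000 = 0
Collecting terms: 0.007667 × V_1 = 0.06  =>  V_1 = 7.826 V
V_th = V_1 - V_2 = 7.826 - 0 = 7.826 V
Step 2 — R_th: zero the source — replace V1 by a short circuit (node 2 merges into node 0) — and find the resistance seen between A (node 1) and B (node 0).
Reduce the network between node 1 (A) and node 0 (B) by series/parallel combination:
  Rp1 = R1 ‖ R2 (parallel, both between nodes 0 and 1) = 1/(1/150 + 1/1000) = 130.4 Ω
R_th = 130.4 Ω
I_n = V_th/R_th = 7.826/130.4 = 0.06 A, and R_n = R_th = 130.4 Ω

Final answer: I_n = 0.06 A, R_n = 130.4 Ω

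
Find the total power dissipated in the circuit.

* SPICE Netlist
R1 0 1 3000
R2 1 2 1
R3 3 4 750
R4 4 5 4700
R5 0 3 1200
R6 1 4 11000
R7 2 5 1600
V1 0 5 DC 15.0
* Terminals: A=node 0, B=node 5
Nodal analysis, taking node 5 as the 0 V reference.
Source V1 fixes V_0 = 15 V.
KCL at each unknown node (sum of currents leaving = 0; resistances in Ω):
  Node 1: (V_1 - 15)/3000 + (V_1 - V_2)/1 + (V_1 - V_4)/11000 = 0
  Node 2: (V_2 - V_1)/1 + (V_2 - 0)/1600 = 0
  Node 3: (V_3 - V_4)/750 + (V_3 - 15)/1200 = 0
  Node 4: (V_4 - V_3)/750 + (V_4 - 0)/4700 + (V_4 - V_1)/11000 = 0
Collecting terms (coefficients in siemens):
  1·V_1 - 1·V_2 - 0.00009091·V_4 = 0.005
  1.001·V_2 - 1·V_1 = 0
  0.002167·V_3 - 0.001333·V_4 = 0.0125
  0.001637·V_4 - 0.00009091·V_1 - 0.001333·V_3 = 0
Solving these 4 simultaneous equations (Gaussian elimination) gives:
  V_1 = 5.638 V, V_2 = 5.635 V, V_3 = 11.95 V, V_4 = 10.05 V
Power in each resistor, P = (ΔV)²/R:
  P_R1 = (15 - 5.638)²/3000 = 0.02922 W
  P_R2 = (5.638 - 5.635)²/1 = 0.0000124 W
  P_R3 = (11.95 - 10.05)²/750 = 0.004835 W
  P_R4 = (10.05 - 0)²/4700 = 0.02149 W
  P_R5 = (15 - 11.95)²/1200 = 0.007736 W
  P_R6 = (5.638 - 10.05)²/11000 = 0.001769 W
  P_R7 = (5.635 - 0)²/1600 = 0.01984 W
P_total = P_R1 + P_R2 + P_R3 + P_R4 + P_R5 + P_R6 + P_R7 = 0.0849 W

Final answer: 0.0849 W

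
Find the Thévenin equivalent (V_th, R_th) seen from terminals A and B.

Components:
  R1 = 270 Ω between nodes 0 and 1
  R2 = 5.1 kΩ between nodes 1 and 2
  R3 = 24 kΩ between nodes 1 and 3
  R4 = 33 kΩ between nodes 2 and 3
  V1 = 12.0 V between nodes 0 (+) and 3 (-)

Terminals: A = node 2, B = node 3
Step 1 — V_th is the open-circuit voltage V_A - V_B (nothing connected across the terminals).
Nodal analysis, taking node 3 as the 0 V reference.
Source V1 fixes V_0 = 12 V.
KCL at each unknown node (sum of currents leaving = 0; resistances in Ω):
  Node 1: (V_1 - 12)/270 + (V_1 - V_2)/5100 + (V_1 - 0)/24000 = 0
  Node 2: (V_2 - V_1)/5100 + (V_2 - 0)/33000 = 0
Collecting terms (coefficients in siemens):
  0.003941·V_1 - 0.0001961·V_2 = 0.04444
  0.0002264·V_2 - 0.0001961·V_1 = 0
Determinant D = (0.003941)(0.0002264) - (-0.0001961)(-0.0001961) = 0.0000008538
V_1 = [(0.04444)(0.0002264) - (-0.0001961)(0)]/D = 11.78 V
V_2 = [(0.003941)(0) - (0.04444)(-0.0001961)]/D = 10.21 V
V_th = V_2 - V_3 = 10.21 - 0 = 10.21 V
Step 2 — R_th: zero the source — replace V1 by a short circuit (node 3 merges into node 0) — and find the resistance seen between A (node 2) and B (node 0).
Reduce the network between node 2 (A) and node 0 (B) by series/parallel combination:
  Rp1 = R1 ‖ R3 (parallel, both between nodes 0 and 1) = 1/(1/270 + 1/24000) = 267 Ω
  Rs1 = R2 + Rp1 (series, joined only at node 1) = 5100 + 267 = 5367 Ω
  Rp2 = R4 ‖ Rs1 (parallel, both between nodes 0 and 2) = 1/(1/33000 + 1/5367) = 4616 Ω
R_th = 4.616 kΩ

Final answer: V_th = 10.21 V, R_th = 4.616 kΩ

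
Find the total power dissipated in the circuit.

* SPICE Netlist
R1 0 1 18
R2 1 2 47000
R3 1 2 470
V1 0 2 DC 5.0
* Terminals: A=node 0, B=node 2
Nodal analysis, taking node 2 as the 0 V reference.
Source V1 fixes V_0 = 5 V.
KCL at each unknown node (sum of currents leaving = 0; resistances in Ω):
  Node 1: (V_1 - 5)/18 + (V_1 - 0)/47000 + (V_1 - 0)/470 = 0
Collecting terms: 0.0577 × V_1 = 0.2778  =>  V_1 = 4.814 V
Power in each resistor, P = (ΔV)²/R:
  P_R1 = (5 - 4.814)²/18 = 0.001926 W
  P_R2 = (4.814 - 0)²/47000 = 0.000493 W
  P_R3 = (4.814 - 0)²/470 = 0.0493 W
P_total = P_R1 + P_R2 + P_R3 = 0.05172 W

Final answer: 0.05172 W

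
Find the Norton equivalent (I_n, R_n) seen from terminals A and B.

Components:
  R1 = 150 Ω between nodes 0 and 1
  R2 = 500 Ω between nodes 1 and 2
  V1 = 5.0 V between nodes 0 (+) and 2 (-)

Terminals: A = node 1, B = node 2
Find the Thévenin equivalent first; then I_n = V_th/R_th and R_n = R_th.
Step 1 — V_th is the open-circuit voltage V_A - V_B (nothing connected across the terminals).
Nodal analysis, taking node 2 as the 0 V reference.
Source V1 fixes V_0 = 5 V.
KCL at each unknown node (sum of currents leaving = 0; resistances in Ω):
  Node 1: (V_1 - 5)/150 + (V_1 - 0)/500 = 0
Collecting terms: 0.008667 × V_1 = 0.03333  =>  V_1 = 3.846 V
V_th = V_1 - V_2 = 3.846 - 0 = 3.846 V
Step 2 — R_th: zero the source — replace V1 by a short circuit (node 2 merges into node 0) — and find the resistance seen between A (node 1) and B (node 0).
Reduce the network between node 1 (A) and node 0 (B) by series/parallel combination:
  Rp1 = R1 ‖ R2 (parallel, both between nodes 0 and 1) = 1/(1/150 + 1/500) = 115.4 Ω
R_th = 115.4 Ω
I_n = V_th/R_th = 3.846/115.4 = 0.03333 A, and R_n = R_th = 115.4 Ω

Final answer: I_n = 0.03333 A, R_n = 115.4 Ω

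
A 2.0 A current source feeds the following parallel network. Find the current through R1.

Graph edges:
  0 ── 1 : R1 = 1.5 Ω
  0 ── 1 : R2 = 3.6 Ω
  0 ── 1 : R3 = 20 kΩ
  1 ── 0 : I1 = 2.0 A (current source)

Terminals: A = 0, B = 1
All resistors sit directly between nodes 0 and 1, so they are in parallel and share one voltage V; the full source current 2 A splits among them.
1/R_par = 1/1.5 + 1/3.6 + 1/20000 = 0.9445 S  =>  R_par = 1.059 Ω
V = I × R_par = 2 × 1.059 = 2.118 V
I_R1 = V/R1 = 2.118/1.5 = 1.412 A

Final answer: 1.412 A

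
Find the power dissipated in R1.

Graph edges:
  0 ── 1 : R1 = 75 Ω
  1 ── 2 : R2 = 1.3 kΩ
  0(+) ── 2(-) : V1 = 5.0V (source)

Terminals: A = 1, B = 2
Nodal analysis, taking node 2 as the 0 V reference.
Source V1 fixes V_0 = 5 V.
KCL at each unknown node (sum of currents leaving = 0; resistances in Ω):
  Node 1: (V_1 - 5)/75 + (V_1 - 0)/1300 = 0
Collecting terms: 0.0141 × V_1 = 0.06667  =>  V_1 = 4.727 V
I_R1 = (V_0 - V_1)/R1 = (5 - 4.727)/75 = 0.003636 A
P_R1 = I_R1² × R1 = (0.003636)² × 75 = 0.0009917 W

Final answer: 0.0009917 W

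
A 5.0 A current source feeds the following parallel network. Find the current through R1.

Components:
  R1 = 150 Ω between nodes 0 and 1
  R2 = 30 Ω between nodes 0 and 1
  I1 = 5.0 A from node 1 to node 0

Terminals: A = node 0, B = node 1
All resistors sit directly between nodes 0 and 1, so they are in parallel and share one voltage V; the full source current 5 A splits among them.
1/R_par = 1/150 + 1/30 = 0.04 S  =>  R_par = 25 Ω
V = I × R_par = 5 × 25 = 125 V
I_R1 = V/R1 = 125/150 = 0.8333 A

Final answer: 0.8333 A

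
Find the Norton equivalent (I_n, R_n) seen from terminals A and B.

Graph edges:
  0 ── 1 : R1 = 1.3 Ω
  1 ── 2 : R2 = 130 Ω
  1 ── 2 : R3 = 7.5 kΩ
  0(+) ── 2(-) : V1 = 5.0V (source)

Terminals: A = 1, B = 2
Find the Thévenin equivalent first; then I_n = V_th/R_th and R_n = R_th.
Step 1 — V_th is the open-circuit voltage V_A - V_B (nothing connected across the terminals).
Nodal analysis, taking node 2 as the 0 V reference.
Source V1 fixes V_0 = 5 V.
KCL at each unknown node (sum of currents leaving = 0; resistances in Ω):
  Node 1: (V_1 - 5)/1.3 + (V_1 - 0)/130 + (V_1 - 0)/7500 = 0
Collecting terms: 0.7771 × V_1 = 3.846  =>  V_1 = 4.95 V
V_th = V_1 - V_2 = 4.95 - 0 = 4.95 V
Step 2 — R_th: zero the source — replace V1 by a short circuit (node 2 merges into node 0) — and find the resistance seen between A (node 1) and B (node 0).
Reduce the network between node 1 (A) and node 0 (B) by series/parallel combination:
  Rp1 = R1 ‖ R2 ‖ R3 (parallel, all between nodes 0 and 1) = 1/(1/1.3 + 1/130 + 1/7500) = 1.287 Ω
R_th = 1.287 Ω
I_n = V_th/R_th = 4.95/1.287 = 3.846 A, and R_n = R_th = 1.287 Ω

Final answer: I_n = 3.846 A, R_n = 1.287 Ω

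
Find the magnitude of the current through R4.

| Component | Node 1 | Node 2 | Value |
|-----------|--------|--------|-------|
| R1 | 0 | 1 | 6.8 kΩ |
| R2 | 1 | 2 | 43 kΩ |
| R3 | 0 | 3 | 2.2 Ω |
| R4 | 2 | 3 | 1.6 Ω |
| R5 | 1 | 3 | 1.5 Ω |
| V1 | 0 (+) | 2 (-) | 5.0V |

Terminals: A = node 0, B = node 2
Nodal analysis, taking node 2 as the 0 V reference.
Source V1 fixes V_0 = 5 V.
KCL at each unknown node (sum of currents leaving = 0; resistances in Ω):
  Node 1: (V_1 - 5)/6800 + (V_1 - 0)/43000 + (V_1 - V_3)/1.5 = 0
  Node 3: (V_3 - 5)/2.2 + (V_3 - 0)/1.6 + (V_3 - V_1)/1.5 = 0
Collecting terms (coefficients in siemens):
  0.6668·V_1 - 0.6667·V_3 = 0.0007353
  1.746·V_3 - 0.6667·V_1 = 2.273
Determinant D = (0.6668)(1.746) - (-0.6667)(-0.6667) = 0.72
V_1 = [(0.0007353)(1.746) - (-0.6667)(2.273)]/D = 2.106 V
V_3 = [(0.6668)(2.273) - (0.0007353)(-0.6667)]/D = 2.106 V
I_R4 = (V_2 - V_3)/R4 = (0 - 2.106)/1.6 = -1.316 A
|I_R4| = 1.316 A

Final answer: |I_R4| = 1.316 A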